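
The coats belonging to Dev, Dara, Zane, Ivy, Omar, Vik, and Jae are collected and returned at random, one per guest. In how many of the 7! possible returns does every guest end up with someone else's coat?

Count assignments avoiding every fixed point. For any j of the 7 guests fixed to their own coat, the other 7−j can be arranged in (7−j)! ways.
By inclusion–exclusion this is Σ_{j=0}^{7} (−1)^j C(7,j)·(7−j)!.
Computing: 5040 − 5040 + 2520 − 840 + 210 − 42 + 7 − 1 = 1854.

1854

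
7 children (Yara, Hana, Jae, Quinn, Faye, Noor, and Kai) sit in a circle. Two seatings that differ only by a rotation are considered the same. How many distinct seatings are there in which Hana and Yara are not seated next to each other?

480

All circular seatings of 7 people number (6)! = 720.
Those with Hana next to Yara: fuse the pair into one unit and seat 6 units around a circle — 2·(5)! = 240.
Subtracting, 720 − 240 = 480.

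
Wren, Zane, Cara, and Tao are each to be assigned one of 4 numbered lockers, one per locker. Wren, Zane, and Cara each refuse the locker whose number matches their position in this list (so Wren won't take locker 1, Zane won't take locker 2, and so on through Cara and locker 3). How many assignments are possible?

11

Let Aᵢ (for i ∈ {1, 2, 3}) be the placements that put person i in their forbidden locker. Any j of these fix j positions, leaving (4−j)! ways to fill the rest, and there are C(3,j) ways to pick which j.
By inclusion–exclusion, the number of valid placements is Σ_{j=0}^{3} (−1)^j C(3,j)·(4−j)!.
Computing: 24 − 18 + 6 − 1 = 11.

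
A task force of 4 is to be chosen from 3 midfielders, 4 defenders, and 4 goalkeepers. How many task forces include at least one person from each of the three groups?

192

With no constraint there are C(11,4) = 330 possible selections.
Subtract selections that omit an entire group: no midfielders → C(8,4) = 70; no defenders → C(7,4) = 35; no goalkeepers → C(7,4) = 35.
Add back selections omitting two groups (i.e. drawn from a single group): C(3,4) + C(4,4) + C(4,4) = 2.
By inclusion–exclusion: 330 − 140 + 2 = 192.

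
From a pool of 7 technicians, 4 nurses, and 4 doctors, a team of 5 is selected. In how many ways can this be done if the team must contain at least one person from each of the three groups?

2044

Total 5-person selections from all 15: C(15,5) = 3003.
Selections missing a whole group: no technicians → C(8,5) = 56; no nurses → C(11,5) = 462; no doctors → C(11,5) = 462.
Add back selections omitting two groups (i.e. drawn from a single group): C(7,5) + C(4,5) + C(4,5) = 21.
By inclusion–exclusion: 3003 − 980 + 21 = 2044.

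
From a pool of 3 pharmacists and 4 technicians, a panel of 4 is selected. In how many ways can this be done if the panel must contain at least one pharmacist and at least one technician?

34

Total 4-person selections from all 7: C(7,4) = 35.
Subtract selections that omit an entire group: no pharmacists → C(4,4) = 1; no technicians → C(3,4) = 0.
Both groups omitted at once is impossible, so 35 − 1 = 34.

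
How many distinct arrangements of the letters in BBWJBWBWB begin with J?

With the first slot taken by J, it remains to arrange the other 8 letters (BBWBWBWB).
Those 8 letters have B appearing 5 times and W appearing 3 times, giving (8)!/(5!·3!) = 56.

56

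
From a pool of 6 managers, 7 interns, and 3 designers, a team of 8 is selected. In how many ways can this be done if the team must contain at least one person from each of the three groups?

Total 8-person selections from all 16: C(16,8) = 12870.
Subtract selections that omit an entire group: no managers → C(10,8) = 45; no interns → C(9,8) = 9; no designers → C(13,8) = 1287.
Add back selections omitting two groups (i.e. drawn from a single group): C(6,8) + C(7,8) + C(3,8) = 0.
By inclusion–exclusion: 12870 − 1341 + 0 = 11529.

11529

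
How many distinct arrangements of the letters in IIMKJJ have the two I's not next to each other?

120

There are 6!/(2!·2!) = 180 arrangements of IIMKJJ in total.
If the two I's are adjacent, glue them into one block, leaving 5 items to arrange: (5)!/(2!) = 60 ways.
Hence 180 − 60 = 120.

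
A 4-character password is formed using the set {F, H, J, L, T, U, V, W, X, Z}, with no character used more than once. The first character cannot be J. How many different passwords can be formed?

The first character has 10−1 = 9 choices (anything except J).
The remaining 3 characters are filled from the other 9 symbols without repetition: 9 × 8 × 7 = 504.
Total: 9 × 504 = 4536.

4536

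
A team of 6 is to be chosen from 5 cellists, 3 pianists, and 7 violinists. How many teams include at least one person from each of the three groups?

Total 6-person selections from all 15: C(15,6) = 5005.
Selections missing a whole group: no cellists → C(10,6) = 210; no pianists → C(12,6) = 924; no violinists → C(8,6) = 28.
Add back selections omitting two groups (i.e. drawn from a single group): C(5,6) + C(3,6) + C(7,6) = 7.
By inclusion–exclusion: 5005 − 1162 + 7 = 3850.

3850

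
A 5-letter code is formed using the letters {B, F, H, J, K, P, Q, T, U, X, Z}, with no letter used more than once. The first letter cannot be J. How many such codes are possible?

The first letter has 11−1 = 10 choices (anything except J).
The remaining 4 letters are filled from the other 10 symbols without repetition: 10 × 9 × 8 × 7 = 5040.
Total: 10 × 5040 = 50400.

50400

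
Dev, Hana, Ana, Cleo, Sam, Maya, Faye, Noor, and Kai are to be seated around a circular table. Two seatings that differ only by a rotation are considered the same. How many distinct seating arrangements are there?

40320

Seat Dev anywhere (absorbing the rotational symmetry), then permute the other 8: (8)! = 40320.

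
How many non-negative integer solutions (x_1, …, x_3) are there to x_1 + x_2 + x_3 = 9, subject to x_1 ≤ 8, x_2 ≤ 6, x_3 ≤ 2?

Ignoring the caps, the number of non-negative solutions to x_1+…+x_3 = 9 is C(11,2) = 55.
Subtract solutions that violate a single cap (substitute x_i' = x_i − (cap_i+1)): x_1 ≥ 9 gives C(2,2) = 1; x_2 ≥ 7 gives C(4,2) = 6; x_3 ≥ 3 gives C(8,2) = 28. Together 35.
No two caps can be exceeded simultaneously, so the pair terms are all 0.
By inclusion–exclusion the count is 55 − 35 + 0 = 20.

20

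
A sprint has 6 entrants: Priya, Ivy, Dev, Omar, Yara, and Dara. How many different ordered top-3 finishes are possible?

120

This is an ordered selection of 3 from 6: P(6,3).
That gives 6 × 5 × 4 = 120.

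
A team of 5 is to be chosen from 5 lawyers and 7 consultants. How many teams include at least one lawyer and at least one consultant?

770

Unrestricted: C(12,5) = 792 ways to pick any 5 of the 12.
Selections missing a whole group: no lawyers → C(7,5) = 21; no consultants → C(5,5) = 1.
Both groups omitted at once is impossible, so 792 − 22 = 770.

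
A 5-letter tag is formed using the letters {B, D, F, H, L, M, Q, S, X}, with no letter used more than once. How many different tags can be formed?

With no repetition, fill the 5 letters in order: 9 choices, then 8, down to 5.
9 × 8 × 7 × 6 × 5 = 15120.

15120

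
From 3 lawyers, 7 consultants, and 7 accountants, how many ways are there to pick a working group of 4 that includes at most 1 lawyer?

2093

Split by how many lawyers are chosen (0 through 1).
Sum: C(3,0)·C(14,4) + C(3,1)·C(14,3) = 1001 + 1092 = 2093.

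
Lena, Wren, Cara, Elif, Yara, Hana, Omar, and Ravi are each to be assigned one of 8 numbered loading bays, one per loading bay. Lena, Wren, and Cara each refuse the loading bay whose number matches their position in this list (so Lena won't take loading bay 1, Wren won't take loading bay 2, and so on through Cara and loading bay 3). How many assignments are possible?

27240

Let Aᵢ (for i ∈ {1, 2, 3}) be the placements that put person i in their forbidden loading bay. Any j of these fix j positions, leaving (8−j)! ways to fill the rest, and there are C(3,j) ways to pick which j.
By inclusion–exclusion, the number of valid placements is Σ_{j=0}^{3} (−1)^j C(3,j)·(8−j)!.
Computing: 40320 − 15120 + 2160 − 120 = 27240.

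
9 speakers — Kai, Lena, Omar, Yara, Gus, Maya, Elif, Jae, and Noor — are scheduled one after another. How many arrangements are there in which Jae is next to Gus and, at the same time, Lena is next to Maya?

20160

Treat {Jae,Gus} as one block (2 orders) and {Lena,Maya} as another (2 orders).
That leaves 7 units to arrange: 2 × 2 × 7! = 4 × 5040 = 20160.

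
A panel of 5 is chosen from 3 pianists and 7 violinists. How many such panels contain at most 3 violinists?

Split by how many violinists are chosen (0 through 3).
Sum: C(7,0)·C(3,5) + C(7,1)·C(3,4) + C(7,2)·C(3,3) + C(7,3)·C(3,2) = 0 + 0 + 21 + 105 = 126.

126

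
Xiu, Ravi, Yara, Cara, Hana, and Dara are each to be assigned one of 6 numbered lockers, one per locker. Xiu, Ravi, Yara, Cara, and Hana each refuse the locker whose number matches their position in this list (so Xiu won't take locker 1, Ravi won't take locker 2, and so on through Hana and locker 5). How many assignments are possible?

Let Aᵢ (for 1 ≤ i ≤ 5) be the placements that put person i in their forbidden locker. Any j of these fix j positions, leaving (6−j)! ways to fill the rest, and there are C(5,j) ways to pick which j.
By inclusion–exclusion, the number of valid placements is Σ_{j=0}^{5} (−1)^j C(5,j)·(6−j)!.
Computing: 720 − 600 + 240 − 60 + 10 − 1 = 309.

309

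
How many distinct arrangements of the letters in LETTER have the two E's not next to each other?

Total arrangements of LETTER: 6!/(2!·2!) = 180.
If the two E's are adjacent, glue them into one block, leaving 5 items to arrange: (5)!/(2!) = 60 ways.
Subtracting, 180 − 60 = 120 arrangements keep the E's apart.

120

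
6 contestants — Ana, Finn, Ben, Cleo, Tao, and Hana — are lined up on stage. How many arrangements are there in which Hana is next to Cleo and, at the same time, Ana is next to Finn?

96

Treat {Hana,Cleo} as one block (2 orders) and {Ana,Finn} as another (2 orders).
That leaves 4 units to arrange: 2 × 2 × 4! = 4 × 24 = 96.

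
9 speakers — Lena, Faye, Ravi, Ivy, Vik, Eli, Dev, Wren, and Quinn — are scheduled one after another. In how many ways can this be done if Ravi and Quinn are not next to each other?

282240

Of the 9! = 362880 arrangements, those with Ravi and Quinn adjacent number 2 × 8! = 80640 (treat the pair as a block with 2 internal orders).
Complementary counting: 362880 − 80640 = 282240.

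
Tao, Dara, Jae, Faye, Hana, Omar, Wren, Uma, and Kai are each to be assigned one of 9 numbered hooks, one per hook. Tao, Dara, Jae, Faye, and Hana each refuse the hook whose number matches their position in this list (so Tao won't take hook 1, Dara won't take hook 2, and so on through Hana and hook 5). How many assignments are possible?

Let Aᵢ (for 1 ≤ i ≤ 5) be the placements that put person i in their forbidden hook. Any j of these fix j positions, leaving (9−j)! ways to fill the rest, and there are C(5,j) ways to pick which j.
By inclusion–exclusion, the number of valid placements is Σ_{j=0}^{5} (−1)^j C(5,j)·(9−j)!.
Computing: 362880 − 201600 + 50400 − 7200 + 600 − 24 = 205056.

205056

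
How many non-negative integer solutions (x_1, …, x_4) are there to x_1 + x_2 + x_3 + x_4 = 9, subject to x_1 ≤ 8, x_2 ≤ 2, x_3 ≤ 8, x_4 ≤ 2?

Ignoring the caps, the number of non-negative solutions to x_1+…+x_4 = 9 is C(12,3) = 220.
Subtract solutions that violate a single cap (substitute x_i' = x_i − (cap_i+1)): x_1 ≥ 9 gives C(3,3) = 1; x_2 ≥ 3 gives C(9,3) = 84; x_3 ≥ 9 gives C(3,3) = 1; x_4 ≥ 3 gives C(9,3) = 84. Together 170.
Add back pairs where two caps are both exceeded: 0 + 0 + 0 + 0 + 20 + 0 = 20.
By inclusion–exclusion the count is 220 − 170 + 20 = 70.

70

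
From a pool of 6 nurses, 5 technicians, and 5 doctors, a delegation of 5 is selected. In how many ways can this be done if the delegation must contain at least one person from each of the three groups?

3200

Total 5-person selections from all 16: C(16,5) = 4368.
Subtract selections that omit an entire group: no nurses → C(10,5) = 252; no technicians → C(11,5) = 462; no doctors → C(11,5) = 462.
Add back selections omitting two groups (i.e. drawn from a single group): C(6,5) + C(5,5) + C(5,5) = 8.
By inclusion–exclusion: 4368 − 1176 + 8 = 3200.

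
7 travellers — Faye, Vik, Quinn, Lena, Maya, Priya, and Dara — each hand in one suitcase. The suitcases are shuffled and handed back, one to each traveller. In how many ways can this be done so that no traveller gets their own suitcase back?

Count assignments avoiding every fixed point. For any j of the 7 travellers fixed to their own suitcase, the other 7−j can be arranged in (7−j)! ways.
By inclusion–exclusion this is Σ_{j=0}^{7} (−1)^j C(7,j)·(7−j)!.
Computing: 5040 − 5040 + 2520 − 840 + 210 − 42 + 7 − 1 = 1854.

1854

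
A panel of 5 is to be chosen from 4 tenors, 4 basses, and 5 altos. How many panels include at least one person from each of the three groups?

980

Total 5-person selections from all 13: C(13,5) = 1287.
Selections missing a whole group: no tenors → C(9,5) = 126; no basses → C(9,5) = 126; no altos → C(8,5) = 56.
Add back selections omitting two groups (i.e. drawn from a single group): C(4,5) + C(4,5) + C(5,5) = 1.
By inclusion–exclusion: 1287 − 308 + 1 = 980.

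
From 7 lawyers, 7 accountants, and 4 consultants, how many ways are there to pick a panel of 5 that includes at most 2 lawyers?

Split by how many lawyers are chosen (0 through 2).
Sum: C(7,0)·C(11,5) + C(7,1)·C(11,4) + C(7,2)·C(11,3) = 462 + 2310 + 3465 = 6237.

6237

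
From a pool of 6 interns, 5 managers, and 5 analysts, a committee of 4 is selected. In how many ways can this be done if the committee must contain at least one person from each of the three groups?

With no constraint there are C(16,4) = 1820 possible selections.
Subtract selections that omit an entire group: no interns → C(10,4) = 210; no managers → C(11,4) = 330; no analysts → C(11,4) = 330.
Add back selections omitting two groups (i.e. drawn from a single group): C(6,4) + C(5,4) + C(5,4) = 25.
By inclusion–exclusion: 1820 − 870 + 25 = 975.

975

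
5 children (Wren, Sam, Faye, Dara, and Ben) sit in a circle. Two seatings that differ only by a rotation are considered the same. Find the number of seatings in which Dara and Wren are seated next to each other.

Treat {Dara, Wren} as one unit (2 internal orders) and seat the resulting 4 units around the table: (3)! circular arrangements.
So 2 × (3)! = 2 × 6 = 12.

12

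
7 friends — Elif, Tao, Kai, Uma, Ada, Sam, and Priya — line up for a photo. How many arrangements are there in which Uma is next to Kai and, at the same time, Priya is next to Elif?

480

Treat {Uma,Kai} as one block (2 orders) and {Priya,Elif} as another (2 orders).
That leaves 5 units to arrange: 2 × 2 × 5! = 4 × 120 = 480.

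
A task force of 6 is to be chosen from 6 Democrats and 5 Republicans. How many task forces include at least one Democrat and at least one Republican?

With no constraint there are C(11,6) = 462 possible selections.
Subtract selections that omit an entire group: no Democrats → C(5,6) = 0; no Republicans → C(6,6) = 1.
Both groups omitted at once is impossible, so 462 − 1 = 461.

461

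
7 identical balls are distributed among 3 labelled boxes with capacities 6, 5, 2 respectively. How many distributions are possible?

Ignoring the caps, the number of non-negative solutions to x_1+…+x_3 = 7 is C(9,2) = 36.
Subtract solutions that violate a single cap (substitute x_i' = x_i − (cap_i+1)): x_1 ≥ 7 gives C(2,2) = 1; x_2 ≥ 6 gives C(3,2) = 3; x_3 ≥ 3 gives C(6,2) = 15. Together 19.
No two caps can be exceeded simultaneously, so the pair terms are all 0.
By inclusion–exclusion the count is 36 − 19 + 0 = 17.

17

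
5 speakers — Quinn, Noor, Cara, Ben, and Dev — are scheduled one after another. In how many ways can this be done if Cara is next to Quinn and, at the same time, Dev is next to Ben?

Treat {Cara,Quinn} as one block (2 orders) and {Dev,Ben} as another (2 orders).
That leaves 3 units to arrange: 2 × 2 × 3! = 4 × 6 = 24.

24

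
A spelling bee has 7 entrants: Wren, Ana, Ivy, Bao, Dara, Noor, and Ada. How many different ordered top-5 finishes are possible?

2520

This is an ordered selection of 5 from 7: P(7,5).
That gives 7 × 6 × 5 × 4 × 3 = 2520.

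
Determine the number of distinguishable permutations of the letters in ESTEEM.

ESTEEM has 6 letters with E appearing 3 times.
So there are 6! / (3!) = 120 distinguishable arrangements.

120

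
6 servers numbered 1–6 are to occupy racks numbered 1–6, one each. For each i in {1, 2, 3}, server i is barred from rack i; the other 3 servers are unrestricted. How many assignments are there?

426

Let Aᵢ (for i ∈ {1, 2, 3}) be the placements that put server i in its forbidden rack. Any j of these fix j positions, leaving (6−j)! ways to fill the rest, and there are C(3,j) ways to pick which j.
By inclusion–exclusion, the number of valid placements is Σ_{j=0}^{3} (−1)^j C(3,j)·(6−j)!.
Computing: 720 − 360 + 72 − 6 = 426.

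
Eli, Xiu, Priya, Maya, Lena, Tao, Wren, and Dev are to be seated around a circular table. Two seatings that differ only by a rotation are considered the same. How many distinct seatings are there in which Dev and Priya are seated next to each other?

1440

Glue Dev and Priya into a block (2 internal orders). Seating 7 units around a circle gives (6)! arrangements.
So 2 × (6)! = 2 × 720 = 1440.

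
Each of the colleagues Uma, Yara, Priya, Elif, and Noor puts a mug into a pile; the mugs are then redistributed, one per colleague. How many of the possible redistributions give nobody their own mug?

44

Let Aᵢ be the assignments in which colleague i gets their own mug. We want the size of the complement of A₁∪…∪A_5.
By inclusion–exclusion this is Σ_{j=0}^{5} (−1)^j C(5,j)·(5−j)!.
Computing: 120 − 120 + 60 − 20 + 5 − 1 = 44.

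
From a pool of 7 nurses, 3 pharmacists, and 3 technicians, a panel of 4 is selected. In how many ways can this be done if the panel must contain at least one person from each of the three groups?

With no constraint there are C(13,4) = 715 possible selections.
Subtract selections that omit an entire group: no nurses → C(6,4) = 15; no pharmacists → C(10,4) = 210; no technicians → C(10,4) = 210.
Add back selections omitting two groups (i.e. drawn from a single group): C(7,4) + C(3,4) + C(3,4) = 35.
By inclusion–exclusion: 715 − 435 + 35 = 315.

315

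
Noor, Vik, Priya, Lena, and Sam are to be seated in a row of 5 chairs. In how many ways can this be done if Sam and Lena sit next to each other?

Place the 3 others and the Sam-Lena pair as 4 objects in a line; the pair has 2 internal arrangements.
That gives 2 × 4! = 2 × 24 = 48.

48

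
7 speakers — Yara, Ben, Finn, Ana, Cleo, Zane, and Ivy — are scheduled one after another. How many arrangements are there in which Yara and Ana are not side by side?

There are 7! = 5040 arrangements in all. If Yara and Ana are adjacent, merging them into one block gives 2·(6)! = 1440 arrangements.
So 5040 − 1440 = 3600 arrangements keep them apart.

3600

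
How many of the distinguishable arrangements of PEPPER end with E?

20

With the last slot taken by E, it remains to arrange the other 5 letters (PPPER).
Those 5 letters have P appearing 3 times, giving (5)!/(3!) = 20.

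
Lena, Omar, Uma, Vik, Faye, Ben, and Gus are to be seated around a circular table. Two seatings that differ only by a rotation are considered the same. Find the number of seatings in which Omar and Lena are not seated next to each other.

Without the restriction there are (6)! = 720 seatings.
Those with Omar next to Lena: fuse the pair into one unit and seat 6 units around a circle — 2·(5)! = 240.
Subtracting, 720 − 240 = 480.

480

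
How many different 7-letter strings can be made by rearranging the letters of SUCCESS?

SUCCESS has 7 letters with C appearing twice and S appearing 3 times.
The number of distinct arrangements is 7!/(3!·2!) = 5040/12 = 420.

420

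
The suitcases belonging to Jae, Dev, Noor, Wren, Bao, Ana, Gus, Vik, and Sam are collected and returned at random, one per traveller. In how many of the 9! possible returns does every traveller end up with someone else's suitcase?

133496

This is the derangement count D_9: permutations of 9 items with no fixed point.
By inclusion–exclusion this is Σ_{j=0}^{9} (−1)^j C(9,j)·(9−j)!.
Computing: 362880 − 362880 + 181440 − 60480 + 15120 − 3024 + 504 − 72 + 9 − 1 = 133496.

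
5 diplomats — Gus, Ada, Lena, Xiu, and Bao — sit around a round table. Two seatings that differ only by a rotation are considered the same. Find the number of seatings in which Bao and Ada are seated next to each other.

Treat {Bao, Ada} as one unit (2 internal orders) and seat the resulting 4 units around the table: (3)! circular arrangements.
So 2 × (3)! = 2 × 6 = 12.

12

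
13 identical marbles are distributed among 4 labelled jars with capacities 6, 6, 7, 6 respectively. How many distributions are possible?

252

Without the upper bounds there are C(16,3) = 560 ways to split 13 among 4 jars.
Subtract solutions that violate a single cap (substitute x_i' = x_i − (cap_i+1)): x_1 ≥ 7 gives C(9,3) = 84; x_2 ≥ 7 gives C(9,3) = 84; x_3 ≥ 8 gives C(8,3) = 56; x_4 ≥ 7 gives C(9,3) = 84. Together 308.
No two caps can be exceeded simultaneously, so the pair terms are all 0.
By inclusion–exclusion the count is 560 − 308 + 0 = 252.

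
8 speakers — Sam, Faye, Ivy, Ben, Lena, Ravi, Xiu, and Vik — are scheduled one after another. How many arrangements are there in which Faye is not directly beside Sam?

There are 8! = 40320 arrangements in all. If Faye and Sam are adjacent, merging them into one block gives 2·(7)! = 10080 arrangements.
Complementary counting: 40320 − 10080 = 30240.

30240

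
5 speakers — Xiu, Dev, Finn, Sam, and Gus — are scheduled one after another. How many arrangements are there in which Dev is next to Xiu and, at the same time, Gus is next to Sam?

24

Treat {Dev,Xiu} as one block (2 orders) and {Gus,Sam} as another (2 orders).
That leaves 3 units to arrange: 2 × 2 × 3! = 4 × 6 = 24.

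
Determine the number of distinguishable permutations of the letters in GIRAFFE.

2520

Letter multiplicities in GIRAFFE: A×1, E×1, F×2, G×1, I×1, R×1.
So there are 7! / (2!) = 2520 distinguishable arrangements.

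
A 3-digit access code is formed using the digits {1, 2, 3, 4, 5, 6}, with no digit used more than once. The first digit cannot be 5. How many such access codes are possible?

100

The first digit has 6−1 = 5 choices (anything except 5).
The remaining 2 digits are filled from the other 5 symbols without repetition: 5 × 4 = 20.
Total: 5 × 20 = 100.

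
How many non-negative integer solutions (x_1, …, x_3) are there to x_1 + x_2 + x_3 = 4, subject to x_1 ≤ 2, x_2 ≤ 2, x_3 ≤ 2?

6

Ignoring the caps, the number of non-negative solutions to x_1+…+x_3 = 4 is C(6,2) = 15.
Subtract solutions that violate a single cap (substitute x_i' = x_i − (cap_i+1)): x_1 ≥ 3 gives C(3,2) = 3; x_2 ≥ 3 gives C(3,2) = 3; x_3 ≥ 3 gives C(3,2) = 3. Together 9.
No two caps can be exceeded simultaneously, so the pair terms are all 0.
By inclusion–exclusion the count is 15 − 9 + 0 = 6.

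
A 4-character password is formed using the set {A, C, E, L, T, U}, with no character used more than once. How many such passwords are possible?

360

Choose and order 4 of the 6 symbols: the first character has 6 options, the next 5, then 4, 3.
6 × 5 × 4 × 3 = 360.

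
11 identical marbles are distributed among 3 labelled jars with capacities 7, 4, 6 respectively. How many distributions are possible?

By stars and bars, unrestricted non-negative solutions to x_1+…+x_3 = 11 number C(11+2,2) = 78.
Subtract solutions that violate a single cap (substitute x_i' = x_i − (cap_i+1)): x_1 ≥ 8 gives C(5,2) = 10; x_2 ≥ 5 gives C(8,2) = 28; x_3 ≥ 7 gives C(6,2) = 15. Together 53.
No two caps can be exceeded simultaneously, so the pair terms are all 0.
By inclusion–exclusion the count is 78 − 53 + 0 = 25.

25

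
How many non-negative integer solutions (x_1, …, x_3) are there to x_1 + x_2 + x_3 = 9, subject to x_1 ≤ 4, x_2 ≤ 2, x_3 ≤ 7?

12

Without the upper bounds there are C(11,2) = 55 ways to split 9 among 3 variables.
Subtract solutions that violate a single cap (substitute x_i' = x_i − (cap_i+1)): x_1 ≥ 5 gives C(6,2) = 15; x_2 ≥ 3 gives C(8,2) = 28; x_3 ≥ 8 gives C(3,2) = 3. Together 46.
Add back pairs where two caps are both exceeded: 3 + 0 + 0 = 3.
By inclusion–exclusion the count is 55 − 46 + 3 = 12.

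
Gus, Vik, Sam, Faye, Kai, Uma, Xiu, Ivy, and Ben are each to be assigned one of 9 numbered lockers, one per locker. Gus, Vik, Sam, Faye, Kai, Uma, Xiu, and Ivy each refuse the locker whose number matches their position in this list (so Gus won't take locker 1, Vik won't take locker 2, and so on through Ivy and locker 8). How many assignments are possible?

148329

Let Aᵢ (for 1 ≤ i ≤ 8) be the placements that put person i in their forbidden locker. Any j of these fix j positions, leaving (9−j)! ways to fill the rest, and there are C(8,j) ways to pick which j.
By inclusion–exclusion, the number of valid placements is Σ_{j=0}^{8} (−1)^j C(8,j)·(9−j)!.
Computing: 362880 − 322560 + 141120 − 40320 + 8400 − 1344 + 168 − 16 + 1 = 148329.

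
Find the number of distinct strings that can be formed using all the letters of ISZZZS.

ISZZZS has 6 letters with S appearing twice and Z appearing 3 times.
The number of distinct arrangements is 6!/(3!·2!) = 720/12 = 60.

60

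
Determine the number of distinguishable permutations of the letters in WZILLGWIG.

22680

The 9 letters of WZILLGWIG have repeats: G appearing twice, I appearing twice, L appearing twice, and W appearing twice.
Dividing 9! = 362880 by 2!·2!·2!·2! = 16 for the repeated letters gives 22680.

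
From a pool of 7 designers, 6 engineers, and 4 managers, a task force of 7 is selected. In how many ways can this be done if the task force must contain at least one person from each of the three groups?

17283

Total 7-person selections from all 17: C(17,7) = 19448.
Subtract selections that omit an entire group: no designers → C(10,7) = 120; no engineers → C(11,7) = 330; no managers → C(13,7) = 1716.
Add back selections omitting two groups (i.e. drawn from a single group): C(7,7) + C(6,7) + C(4,7) = 1.
By inclusion–exclusion: 19448 − 2166 + 1 = 17283.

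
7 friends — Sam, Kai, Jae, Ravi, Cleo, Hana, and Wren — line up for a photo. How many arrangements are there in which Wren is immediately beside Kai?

1440

Treat {Wren, Kai} as a single unit. There are 6 units to order, and the pair itself can be ordered 2 ways.
That gives 2 × 6! = 2 × 720 = 1440.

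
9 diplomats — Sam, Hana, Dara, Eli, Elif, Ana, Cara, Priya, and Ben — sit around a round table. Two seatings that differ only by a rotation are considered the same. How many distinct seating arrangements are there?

40320

Around a circle, 9 distinct people have 9!/9 = (8)! = 40320 rotationally distinct seatings.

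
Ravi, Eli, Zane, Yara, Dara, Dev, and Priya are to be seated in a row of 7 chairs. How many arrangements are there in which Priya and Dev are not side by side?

Of the 7! = 5040 arrangements, those with Priya and Dev adjacent number 2 × 6! = 1440 (treat the pair as a block with 2 internal orders).
So 5040 − 1440 = 3600 arrangements keep them apart.

3600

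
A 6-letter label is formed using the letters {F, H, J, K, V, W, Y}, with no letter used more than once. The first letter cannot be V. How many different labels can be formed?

The first letter has 7−1 = 6 choices (anything except V).
The remaining 5 letters are filled from the other 6 symbols without repetition: 6 × 5 × 4 × 3 × 2 = 720.
Total: 6 × 720 = 4320.

4320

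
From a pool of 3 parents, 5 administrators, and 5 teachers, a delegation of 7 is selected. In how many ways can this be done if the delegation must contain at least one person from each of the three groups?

Total 7-person selections from all 13: C(13,7) = 1716.
Subtract selections that omit an entire group: no parents → C(10,7) = 120; no administrators → C(8,7) = 8; no teachers → C(8,7) = 8.
Add back selections omitting two groups (i.e. drawn from a single group): C(3,7) + C(5,7) + C(5,7) = 0.
By inclusion–exclusion: 1716 − 136 + 0 = 1580.

1580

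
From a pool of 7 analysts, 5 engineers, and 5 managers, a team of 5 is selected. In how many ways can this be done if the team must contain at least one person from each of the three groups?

4375

Unrestricted: C(17,5) = 6188 ways to pick any 5 of the 17.
Selections missing a whole group: no analysts → C(10,5) = 252; no engineers → C(12,5) = 792; no managers → C(12,5) = 792.
Add back selections omitting two groups (i.e. drawn from a single group): C(7,5) + C(5,5) + C(5,5) = 23.
By inclusion–exclusion: 6188 − 1836 + 23 = 4375.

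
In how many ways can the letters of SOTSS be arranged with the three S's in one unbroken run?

Treat the 3 copies of S as a single block. The multiset to arrange is then {SSS, O, T}, 3 items in all.
All 3 items are distinct, so there are (3)! = 6 arrangements.

6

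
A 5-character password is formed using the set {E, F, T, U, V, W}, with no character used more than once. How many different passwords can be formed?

720

With no repetition, fill the 5 characters in order: 6 choices, then 5, down to 2.
That product is 6 × 5 × 4 × 3 × 2 = 720.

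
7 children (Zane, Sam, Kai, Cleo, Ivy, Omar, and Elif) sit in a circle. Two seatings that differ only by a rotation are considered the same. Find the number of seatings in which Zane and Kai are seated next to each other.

240

Glue Zane and Kai into a block (2 internal orders). Seating 6 units around a circle gives (5)! arrangements.
So 2 × (5)! = 2 × 120 = 240.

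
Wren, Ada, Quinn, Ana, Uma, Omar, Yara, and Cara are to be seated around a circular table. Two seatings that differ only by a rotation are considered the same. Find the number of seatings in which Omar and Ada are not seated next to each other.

3600

All circular seatings of 8 people number (7)! = 5040.
Seatings with Omar beside Ada: treat them as a block with 2 internal orders, giving 2 × (6)! = 1440.
Subtracting, 5040 − 1440 = 3600.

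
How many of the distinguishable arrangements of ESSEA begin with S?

Fix S in the first position and arrange the remaining 4 letters.
Those 4 letters have E appearing twice, giving (4)!/(2!) = 12.

12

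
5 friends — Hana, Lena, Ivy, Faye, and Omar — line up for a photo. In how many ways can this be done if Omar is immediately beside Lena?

48

Treat {Omar, Lena} as a single unit. There are 4 units to order, and the pair itself can be ordered 2 ways.
That gives 2 × 4! = 2 × 24 = 48.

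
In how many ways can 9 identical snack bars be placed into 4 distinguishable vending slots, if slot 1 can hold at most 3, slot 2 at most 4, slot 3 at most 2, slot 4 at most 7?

Without the upper bounds there are C(12,3) = 220 ways to split 9 among 4 vending slots.
Subtract solutions that violate a single cap (substitute x_i' = x_i − (cap_i+1)): x_1 ≥ 4 gives C(8,3) = 56; x_2 ≥ 5 gives C(7,3) = 35; x_3 ≥ 3 gives C(9,3) = 84; x_4 ≥ 8 gives C(4,3) = 4. Together 179.
Add back pairs where two caps are both exceeded: 1 + 10 + 0 + 4 + 0 + 0 = 15.
By inclusion–exclusion the count is 220 − 179 + 15 = 56.

56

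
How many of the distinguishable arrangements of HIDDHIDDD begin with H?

Fix H in the first position and arrange the remaining 8 letters.
Those 8 letters have D appearing 5 times and I appearing twice, giving (8)!/(5!·2!) = 168.

168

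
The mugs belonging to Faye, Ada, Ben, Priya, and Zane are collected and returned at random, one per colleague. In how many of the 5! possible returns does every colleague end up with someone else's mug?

This is the derangement count D_5: permutations of 5 items with no fixed point.
By inclusion–exclusion this is Σ_{j=0}^{5} (−1)^j C(5,j)·(5−j)!.
Computing: 120 − 120 + 60 − 20 + 5 − 1 = 44.

44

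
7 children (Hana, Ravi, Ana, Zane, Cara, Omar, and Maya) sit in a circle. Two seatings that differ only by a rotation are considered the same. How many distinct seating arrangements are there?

720

Fix one person's seat to break rotational symmetry; the remaining 6 people can be arranged in (6)! = 720 ways.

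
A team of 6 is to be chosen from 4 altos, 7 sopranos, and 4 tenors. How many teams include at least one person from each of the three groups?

4060

With no constraint there are C(15,6) = 5005 possible selections.
Selections missing a whole group: no altos → C(11,6) = 462; no sopranos → C(8,6) = 28; no tenors → C(11,6) = 462.
Add back selections omitting two groups (i.e. drawn from a single group): C(4,6) + C(7,6) + C(4,6) = 7.
By inclusion–exclusion: 5005 − 952 + 7 = 4060.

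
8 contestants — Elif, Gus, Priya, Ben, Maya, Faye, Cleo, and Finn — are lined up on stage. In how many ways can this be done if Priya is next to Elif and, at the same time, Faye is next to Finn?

Treat {Priya,Elif} as one block (2 orders) and {Faye,Finn} as another (2 orders).
That leaves 6 units to arrange: 2 × 2 × 6! = 4 × 720 = 2880.

2880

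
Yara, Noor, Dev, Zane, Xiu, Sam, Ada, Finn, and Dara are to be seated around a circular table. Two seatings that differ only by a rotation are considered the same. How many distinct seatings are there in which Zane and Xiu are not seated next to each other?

All circular seatings of 9 people number (8)! = 40320.
Seatings with Zane beside Xiu: treat them as a block with 2 internal orders, giving 2 × (7)! = 10080.
Subtracting, 40320 − 10080 = 30240.

30240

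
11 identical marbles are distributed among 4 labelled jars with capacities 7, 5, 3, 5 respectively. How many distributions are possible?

120

Ignoring the caps, the number of non-negative solutions to x_1+…+x_4 = 11 is C(14,3) = 364.
Subtract solutions that violate a single cap (substitute x_i' = x_i − (cap_i+1)): x_1 ≥ 8 gives C(6,3) = 20; x_2 ≥ 6 gives C(8,3) = 56; x_3 ≥ 4 gives C(10,3) = 120; x_4 ≥ 6 gives C(8,3) = 56. Together 252.
Add back pairs where two caps are both exceeded: 0 + 0 + 0 + 4 + 0 + 4 = 8.
By inclusion–exclusion the count is 364 − 252 + 8 = 120.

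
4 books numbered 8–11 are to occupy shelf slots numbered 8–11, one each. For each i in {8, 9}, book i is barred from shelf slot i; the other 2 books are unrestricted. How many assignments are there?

Let Aᵢ (for i ∈ {8, 9}) be the placements that put book i in its forbidden shelf slot. Any j of these fix j positions, leaving (4−j)! ways to fill the rest, and there are C(2,j) ways to pick which j.
By inclusion–exclusion, the number of valid placements is Σ_{j=0}^{2} (−1)^j C(2,j)·(4−j)!.
Computing: 24 − 12 + 2 = 14.

14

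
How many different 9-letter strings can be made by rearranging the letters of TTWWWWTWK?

The 9 letters of TTWWWWTWK have repeats: T appearing 3 times and W appearing 5 times.
Dividing 9! = 362880 by 5!·3! = 720 for the repeated letters gives 504.

504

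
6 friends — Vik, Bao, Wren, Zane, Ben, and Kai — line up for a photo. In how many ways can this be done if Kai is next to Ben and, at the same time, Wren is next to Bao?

96

Treat {Kai,Ben} as one block (2 orders) and {Wren,Bao} as another (2 orders).
That leaves 4 units to arrange: 2 × 2 × 4! = 4 × 24 = 96.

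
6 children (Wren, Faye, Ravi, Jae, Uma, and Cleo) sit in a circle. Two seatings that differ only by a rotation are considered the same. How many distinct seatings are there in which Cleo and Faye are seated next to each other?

Treat {Cleo, Faye} as one unit (2 internal orders) and seat the resulting 5 units around the table: (4)! circular arrangements.
So 2 × (4)! = 2 × 24 = 48.

48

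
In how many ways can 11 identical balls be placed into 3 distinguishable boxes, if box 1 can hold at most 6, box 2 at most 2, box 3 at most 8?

15

Ignoring the caps, the number of non-negative solutions to x_1+…+x_3 = 11 is C(13,2) = 78.
Subtract solutions that violate a single cap (substitute x_i' = x_i − (cap_i+1)): x_1 ≥ 7 gives C(6,2) = 15; x_2 ≥ 3 gives C(10,2) = 45; x_3 ≥ 9 gives C(4,2) = 6. Together 66.
Add back pairs where two caps are both exceeded: 3 + 0 + 0 = 3.
By inclusion–exclusion the count is 78 − 66 + 3 = 15.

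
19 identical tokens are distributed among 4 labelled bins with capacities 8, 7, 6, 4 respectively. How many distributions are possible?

80

Ignoring the caps, the number of non-negative solutions to x_1+…+x_4 = 19 is C(22,3) = 1540.
Subtract solutions that violate a single cap (substitute x_i' = x_i − (cap_i+1)): x_1 ≥ 9 gives C(13,3) = 286; x_2 ≥ 8 gives C(14,3) = 364; x_3 ≥ 7 gives C(15,3) = 455; x_4 ≥ 5 gives C(17,3) = 680. Together 1785.
Add back pairs where two caps are both exceeded: 10 + 20 + 56 + 35 + 84 + 120 = 325.
By inclusion–exclusion the count is 1540 − 1785 + 325 = 80.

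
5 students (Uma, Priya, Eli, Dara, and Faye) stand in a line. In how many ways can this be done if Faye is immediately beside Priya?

48

Place the 3 others and the Faye-Priya pair as 4 objects in a line; the pair has 2 internal arrangements.
That gives 2 × 4! = 2 × 24 = 48.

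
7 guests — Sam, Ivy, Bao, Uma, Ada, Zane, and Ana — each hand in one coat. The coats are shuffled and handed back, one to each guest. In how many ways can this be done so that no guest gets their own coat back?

Let Aᵢ be the assignments in which guest i gets their own coat. We want the size of the complement of A₁∪…∪A_7.
By inclusion–exclusion this is Σ_{j=0}^{7} (−1)^j C(7,j)·(7−j)!.
Computing: 5040 − 5040 + 2520 − 840 + 210 − 42 + 7 − 1 = 1854.

1854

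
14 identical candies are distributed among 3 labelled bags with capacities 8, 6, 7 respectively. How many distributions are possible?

35

Ignoring the caps, the number of non-negative solutions to x_1+…+x_3 = 14 is C(16,2) = 120.
Subtract solutions that violate a single cap (substitute x_i' = x_i − (cap_i+1)): x_1 ≥ 9 gives C(7,2) = 21; x_2 ≥ 7 gives C(9,2) = 36; x_3 ≥ 8 gives C(8,2) = 28. Together 85.
No two caps can be exceeded simultaneously, so the pair terms are all 0.
By inclusion–exclusion the count is 120 − 85 + 0 = 35.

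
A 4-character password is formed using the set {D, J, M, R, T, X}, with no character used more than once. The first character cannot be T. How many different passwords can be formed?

300

The first character has 6−1 = 5 choices (anything except T).
The remaining 3 characters are filled from the other 5 symbols without repetition: 5 × 4 × 3 = 60.
Total: 5 × 60 = 300.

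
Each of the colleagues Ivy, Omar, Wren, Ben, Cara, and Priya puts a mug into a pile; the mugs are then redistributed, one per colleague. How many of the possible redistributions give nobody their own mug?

Let Aᵢ be the assignments in which colleague i gets their own mug. We want the size of the complement of A₁∪…∪A_6.
By inclusion–exclusion this is Σ_{j=0}^{6} (−1)^j C(6,j)·(6−j)!.
Computing: 720 − 720 + 360 − 120 + 30 − 6 + 1 = 265.

265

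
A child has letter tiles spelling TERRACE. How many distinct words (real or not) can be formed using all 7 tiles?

1260

The 7 letters of TERRACE have repeats: E appearing twice and R appearing twice.
Dividing 7! = 5040 by 2!·2! = 4 for the repeated letters gives 1260.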